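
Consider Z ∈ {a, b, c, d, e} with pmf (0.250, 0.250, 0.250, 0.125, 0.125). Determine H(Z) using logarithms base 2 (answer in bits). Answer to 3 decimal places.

H(Z) = −Σ p·log₂ p.
  −(0.250)·log₂(0.250) = 0.5000
  −(0.250)·log₂(0.250) = 0.5000
  −(0.250)·log₂(0.250) = 0.5000
  −(0.125)·log₂(0.125) = 0.3750
  −(0.125)·log₂(0.125) = 0.3750
Sum: 0.5000 + 0.5000 + 0.5000 + 0.3750 + 0.3750 = 2.250 bits.

2.250 bits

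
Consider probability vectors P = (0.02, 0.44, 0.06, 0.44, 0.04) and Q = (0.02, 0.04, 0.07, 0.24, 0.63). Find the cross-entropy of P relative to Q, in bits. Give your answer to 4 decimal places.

H(P,Q) = −Σ p·log₂ q.
  −0.02·log₂(0.02) = 0.11288
  −0.44·log₂(0.04) = 2.04330
  −0.06·log₂(0.07) = 0.23019
  −0.44·log₂(0.24) = 0.90591
  −0.04·log₂(0.63) = 0.02666
H(P,Q) = 3.3189 bits.

3.3189 bits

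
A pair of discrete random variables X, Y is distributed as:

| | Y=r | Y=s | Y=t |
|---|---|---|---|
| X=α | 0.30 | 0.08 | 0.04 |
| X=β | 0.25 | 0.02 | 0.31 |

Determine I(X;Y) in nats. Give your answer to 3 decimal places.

Marginals: p(X) = (0.4200, 0.5800), p(Y) = (0.5500, 0.1000, 0.3500).
I(X;Y) = H(X) + H(Y) − H(X,Y).
H(X) = 0.6803, H(Y) = 0.9265, H(X,Y) = 1.4799.
I(X;Y) = 0.6803 + 0.9265 − 1.4799 = 0.127 nats.

0.127 nats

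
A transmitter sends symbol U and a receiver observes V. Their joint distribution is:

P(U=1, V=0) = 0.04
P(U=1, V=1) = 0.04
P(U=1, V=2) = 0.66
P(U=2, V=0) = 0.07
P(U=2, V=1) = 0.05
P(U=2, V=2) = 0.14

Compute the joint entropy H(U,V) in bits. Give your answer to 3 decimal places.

H(U,V) = −Σ p(x,y)·log₂ p(x,y) over all 6 cells.
  cell (1,0): −0.04·log₂0.04 = 0.1858
  cell (1,1): −0.04·log₂0.04 = 0.1858
  cell (1,2): −0.66·log₂0.66 = 0.3956
  cell (2,0): −0.07·log₂0.07 = 0.2686
  cell (2,1): −0.05·log₂0.05 = 0.2161
  cell (2,2): −0.14·log₂0.14 = 0.3971
Sum = 1.649 bits.

1.649 bits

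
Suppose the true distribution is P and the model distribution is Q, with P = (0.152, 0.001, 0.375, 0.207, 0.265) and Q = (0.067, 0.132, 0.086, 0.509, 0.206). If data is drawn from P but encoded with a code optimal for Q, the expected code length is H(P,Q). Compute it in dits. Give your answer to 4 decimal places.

H(P,Q) = −Σ p·log₁₀ q.
  −0.152·log₁₀(0.067) = 0.17844
  −0.001·log₁₀(0.132) = 0.00088
  −0.375·log₁₀(0.086) = 0.39956
  −0.207·log₁₀(0.509) = 0.06071
  −0.265·log₁₀(0.206) = 0.18183
H(P,Q) = 0.8214 dits.

0.8214 dits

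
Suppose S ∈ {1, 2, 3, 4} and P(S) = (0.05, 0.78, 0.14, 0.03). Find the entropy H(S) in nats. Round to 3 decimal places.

H(S) = −Σ p·ln p.
  −(0.05)·ln(0.05) = 0.1498
  −(0.78)·ln(0.78) = 0.1938
  −(0.14)·ln(0.14) = 0.2753
  −(0.03)·ln(0.03) = 0.1052
Sum: 0.1498 + 0.1938 + 0.2753 + 0.1052 = 0.724 nats.

0.724 nats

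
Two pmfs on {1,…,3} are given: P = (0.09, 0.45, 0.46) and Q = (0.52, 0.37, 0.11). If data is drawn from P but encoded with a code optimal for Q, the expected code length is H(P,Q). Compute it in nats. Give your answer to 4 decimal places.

H(P,Q) = −Σ p·ln q.
  −0.09·ln(0.52) = 0.05885
  −0.45·ln(0.37) = 0.44741
  −0.46·ln(0.11) = 1.01535
H(P,Q) = 1.5216 nats.

1.5216 nats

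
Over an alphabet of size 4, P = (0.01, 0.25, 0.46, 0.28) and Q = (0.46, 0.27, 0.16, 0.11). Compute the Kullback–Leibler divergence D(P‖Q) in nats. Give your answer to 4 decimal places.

0.6899 nats

D(P‖Q) = Σ p·ln(p/q).
  0.01·ln(0.01/0.46) = -0.03829
  0.25·ln(0.25/0.27) = -0.01924
  0.46·ln(0.46/0.16) = 0.48578
  0.28·ln(0.28/0.11) = 0.26161
D(P‖Q) = 0.6899 nats.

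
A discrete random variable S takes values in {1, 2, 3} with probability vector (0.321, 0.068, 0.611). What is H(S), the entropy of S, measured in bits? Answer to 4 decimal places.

1.2242 bits

H(S) = −Σ p·log₂ p.
  −(0.321)·log₂(0.321) = 0.52623
  −(0.068)·log₂(0.068) = 0.26373
  −(0.611)·log₂(0.611) = 0.43427
Sum: 0.52623 + 0.26373 + 0.43427 = 1.2242 bits.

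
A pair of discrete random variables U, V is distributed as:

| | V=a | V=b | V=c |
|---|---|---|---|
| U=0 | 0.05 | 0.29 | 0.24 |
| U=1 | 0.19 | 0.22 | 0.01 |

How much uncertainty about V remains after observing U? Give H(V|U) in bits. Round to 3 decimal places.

Chain rule: H(V|U) = H(U,V) − H(U).
Marginals: p(U) = (0.5800, 0.4200), p(V) = (0.2400, 0.5100, 0.2500).
H(U,V) = 2.2304 bits; H(U) = 0.9815 bits.
H(V|U) = 2.2304 − 0.9815 = 1.249 bits.

1.249 bits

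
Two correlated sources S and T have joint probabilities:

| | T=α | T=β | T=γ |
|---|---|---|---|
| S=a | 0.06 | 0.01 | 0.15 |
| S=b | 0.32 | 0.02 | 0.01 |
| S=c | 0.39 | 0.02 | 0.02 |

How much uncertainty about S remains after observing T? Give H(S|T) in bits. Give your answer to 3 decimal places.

Marginals: p(S) = (0.2200, 0.3500, 0.4300), p(T) = (0.7700, 0.0500, 0.1800).
H(S|T) = Σ p(T) · H(S|T=·).
  T=α: p=0.7700, H(S|T=α) = 1.3104
  T=β: p=0.0500, H(S|T=β) = 1.5219
  T=γ: p=0.1800, H(S|T=γ) = 0.8031
Weighted sum = 1.230 bits.

1.230 bits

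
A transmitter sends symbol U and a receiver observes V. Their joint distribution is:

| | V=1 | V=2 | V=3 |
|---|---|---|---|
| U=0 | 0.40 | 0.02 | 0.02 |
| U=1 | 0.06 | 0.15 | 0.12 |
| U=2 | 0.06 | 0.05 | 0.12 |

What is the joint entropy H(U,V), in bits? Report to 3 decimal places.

H(U,V) = −Σ p(x,y)·log₂ p(x,y) over all 9 cells.
  cell (0,1): −0.40·log₂0.40 = 0.5288
  cell (0,2): −0.02·log₂0.02 = 0.1129
  cell (0,3): −0.02·log₂0.02 = 0.1129
  cell (1,1): −0.06·log₂0.06 = 0.2435
  cell (1,2): −0.15·log₂0.15 = 0.4105
  cell (1,3): −0.12·log₂0.12 = 0.3671
  cell (2,1): −0.06·log₂0.06 = 0.2435
  cell (2,2): −0.05·log₂0.05 = 0.2161
  cell (2,3): −0.12·log₂0.12 = 0.3671
Sum = 2.602 bits.

2.602 bits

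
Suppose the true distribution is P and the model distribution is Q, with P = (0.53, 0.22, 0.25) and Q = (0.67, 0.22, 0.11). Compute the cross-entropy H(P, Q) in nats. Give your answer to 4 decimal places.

1.0972 nats

H(P,Q) = −Σ p·ln q.
  −0.53·ln(0.67) = 0.21225
  −0.22·ln(0.22) = 0.33311
  −0.25·ln(0.11) = 0.55182
H(P,Q) = 1.0972 nats.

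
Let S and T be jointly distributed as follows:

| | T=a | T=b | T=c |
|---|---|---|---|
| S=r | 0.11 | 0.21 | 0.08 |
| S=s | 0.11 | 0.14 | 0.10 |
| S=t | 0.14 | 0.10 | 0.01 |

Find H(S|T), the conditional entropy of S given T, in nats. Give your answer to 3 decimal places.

Chain rule: H(S|T) = H(S,T) − H(T).
Marginals: p(S) = (0.4000, 0.3500, 0.2500), p(T) = (0.3600, 0.4500, 0.1900).
H(S,T) = 2.0725 nats; H(T) = 1.0427 nats.
H(S|T) = 2.0725 − 1.0427 = 1.030 nats.

1.030 nats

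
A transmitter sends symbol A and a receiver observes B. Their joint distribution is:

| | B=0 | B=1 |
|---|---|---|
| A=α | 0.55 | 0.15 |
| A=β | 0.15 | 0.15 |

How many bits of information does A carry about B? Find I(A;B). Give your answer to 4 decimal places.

Marginals: p(A) = (0.7000, 0.3000), p(B) = (0.7000, 0.3000).
I(A;B) = Σ p(x,y)·log₂[p(x,y)/(p(x)p(y))].
  (α,0): 0.55·log₂(1.1224) = 0.09166
  (α,1): 0.15·log₂(0.7143) = -0.07281
  (β,0): 0.15·log₂(0.7143) = -0.07281
  (β,1): 0.15·log₂(1.6667) = 0.11054
Sum = 0.0566 bits.

0.0566 bits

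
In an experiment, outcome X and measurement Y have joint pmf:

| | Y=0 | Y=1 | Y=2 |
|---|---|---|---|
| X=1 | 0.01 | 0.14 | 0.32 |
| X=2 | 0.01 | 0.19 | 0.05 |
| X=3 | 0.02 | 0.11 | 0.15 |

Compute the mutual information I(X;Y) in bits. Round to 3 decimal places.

Marginals: p(X) = (0.4700, 0.2500, 0.2800), p(Y) = (0.0400, 0.4400, 0.5200).
I(X;Y) = H(X) + H(Y) − H(X,Y).
H(X) = 1.5262, H(Y) = 1.1975, H(X,Y) = 2.6011.
I(X;Y) = 1.5262 + 1.1975 − 2.6011 = 0.123 bits.

0.123 bits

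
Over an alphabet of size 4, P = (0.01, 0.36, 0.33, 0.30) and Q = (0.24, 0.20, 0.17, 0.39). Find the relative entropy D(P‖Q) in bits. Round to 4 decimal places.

0.4617 bits

D(P‖Q) = Σ p·log₂(p/q).
  0.01·log₂(0.01/0.24) = -0.04585
  0.36·log₂(0.36/0.20) = 0.30528
  0.33·log₂(0.33/0.17) = 0.31579
  0.30·log₂(0.30/0.39) = -0.11355
D(P‖Q) = 0.4617 bits.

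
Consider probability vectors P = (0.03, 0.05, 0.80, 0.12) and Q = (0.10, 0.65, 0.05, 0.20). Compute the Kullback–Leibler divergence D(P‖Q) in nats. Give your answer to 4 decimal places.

1.9924 nats

D(P‖Q) = Σ p·ln(p/q).
  0.03·ln(0.03/0.10) = -0.03612
  0.05·ln(0.05/0.65) = -0.12825
  0.80·ln(0.80/0.05) = 2.21807
  0.12·ln(0.12/0.20) = -0.06130
D(P‖Q) = 1.9924 nats.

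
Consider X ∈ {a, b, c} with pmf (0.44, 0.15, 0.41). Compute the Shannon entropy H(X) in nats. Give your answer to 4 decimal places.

H(X) = −Σ p·ln p.
  −(0.44)·ln(0.44) = 0.36123
  −(0.15)·ln(0.15) = 0.28457
  −(0.41)·ln(0.41) = 0.36556
Sum: 0.36123 + 0.28457 + 0.36556 = 1.0114 nats.

1.0114 nats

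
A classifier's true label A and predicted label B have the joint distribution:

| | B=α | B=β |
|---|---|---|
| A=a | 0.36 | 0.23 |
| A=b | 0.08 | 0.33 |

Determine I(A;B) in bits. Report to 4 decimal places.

0.1285 bits

Marginals: p(A) = (0.5900, 0.4100), p(B) = (0.4400, 0.5600).
I(A;B) = H(A) + H(B) − H(A,B).
H(A) = 0.9765, H(B) = 0.9896, H(A,B) = 1.8376.
I(A;B) = 0.9765 + 0.9896 − 1.8376 = 0.1285 bits.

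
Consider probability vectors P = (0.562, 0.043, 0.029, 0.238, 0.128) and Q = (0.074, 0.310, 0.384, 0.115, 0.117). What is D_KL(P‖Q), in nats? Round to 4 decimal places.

1.1642 nats

D(P‖Q) = Σ p·ln(p/q).
  0.562·ln(0.562/0.074) = 1.13942
  0.043·ln(0.043/0.310) = -0.08494
  0.029·ln(0.029/0.384) = -0.07492
  0.238·ln(0.238/0.115) = 0.17311
  0.128·ln(0.128/0.117) = 0.01150
D(P‖Q) = 1.1642 nats.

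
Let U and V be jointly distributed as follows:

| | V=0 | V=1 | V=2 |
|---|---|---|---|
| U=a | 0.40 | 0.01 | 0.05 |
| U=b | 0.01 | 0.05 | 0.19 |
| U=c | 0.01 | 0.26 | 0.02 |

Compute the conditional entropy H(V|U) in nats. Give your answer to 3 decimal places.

0.486 nats

Chain rule: H(V|U) = H(U,V) − H(U).
Marginals: p(U) = (0.4600, 0.2500, 0.2900), p(V) = (0.4200, 0.3200, 0.2600).
H(U,V) = 1.5483 nats; H(U) = 1.0628 nats.
H(V|U) = 1.5483 − 1.0628 = 0.486 nats.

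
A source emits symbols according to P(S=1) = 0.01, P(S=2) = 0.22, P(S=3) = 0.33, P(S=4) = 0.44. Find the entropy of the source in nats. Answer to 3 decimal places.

H(S) = −Σ p·ln p.
  −(0.01)·ln(0.01) = 0.0461
  −(0.22)·ln(0.22) = 0.3331
  −(0.33)·ln(0.33) = 0.3659
  −(0.44)·ln(0.44) = 0.3612
Sum: 0.0461 + 0.3331 + 0.3659 + 0.3612 = 1.106 nats.

1.106 nats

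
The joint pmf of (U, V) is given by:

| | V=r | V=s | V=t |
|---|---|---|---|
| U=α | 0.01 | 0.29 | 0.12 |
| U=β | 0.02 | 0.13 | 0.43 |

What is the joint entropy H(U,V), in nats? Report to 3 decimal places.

H(U,V) = −Σ p(x,y)·ln p(x,y) over all 6 cells.
  cell (α,r): −0.01·ln0.01 = 0.0461
  cell (α,s): −0.29·ln0.29 = 0.3590
  cell (α,t): −0.12·ln0.12 = 0.2544
  cell (β,r): −0.02·ln0.02 = 0.0782
  cell (β,s): −0.13·ln0.13 = 0.2652
  cell (β,t): −0.43·ln0.43 = 0.3629
Sum = 1.366 nats.

1.366 nats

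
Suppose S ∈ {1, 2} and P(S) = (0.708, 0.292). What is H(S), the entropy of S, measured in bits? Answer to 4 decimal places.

0.8713 bits

H(S) = −Σ p·log₂ p.
  −(0.708)·log₂(0.708) = 0.35271
  −(0.292)·log₂(0.292) = 0.51858
Sum: 0.35271 + 0.51858 = 0.8713 bits.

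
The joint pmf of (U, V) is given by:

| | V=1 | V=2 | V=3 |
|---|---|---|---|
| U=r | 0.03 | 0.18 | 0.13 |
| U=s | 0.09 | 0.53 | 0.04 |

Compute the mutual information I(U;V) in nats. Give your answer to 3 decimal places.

Marginals: p(U) = (0.3400, 0.6600), p(V) = (0.1200, 0.7100, 0.1700).
I(U;V) = H(U) + H(V) − H(U,V).
H(U) = 0.6410, H(V) = 0.7988, H(U,V) = 1.3610.
I(U;V) = 0.6410 + 0.7988 − 1.3610 = 0.079 nats.

0.079 nats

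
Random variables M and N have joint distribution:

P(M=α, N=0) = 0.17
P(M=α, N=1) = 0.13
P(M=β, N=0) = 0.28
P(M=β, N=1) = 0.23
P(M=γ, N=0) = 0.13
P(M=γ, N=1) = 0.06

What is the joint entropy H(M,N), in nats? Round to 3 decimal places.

1.695 nats

H(M,N) = −Σ p(x,y)·ln p(x,y) over all 6 cells.
  cell (α,0): −0.17·ln0.17 = 0.3012
  cell (α,1): −0.13·ln0.13 = 0.2652
  cell (β,0): −0.28·ln0.28 = 0.3564
  cell (β,1): −0.23·ln0.23 = 0.3380
  cell (γ,0): −0.13·ln0.13 = 0.2652
  cell (γ,1): −0.06·ln0.06 = 0.1688
Sum = 1.695 nats.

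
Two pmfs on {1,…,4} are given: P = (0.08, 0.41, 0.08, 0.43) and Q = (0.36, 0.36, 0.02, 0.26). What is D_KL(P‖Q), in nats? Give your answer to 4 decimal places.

0.2602 nats

D(P‖Q) = Σ p·ln(p/q).
  0.08·ln(0.08/0.36) = -0.12033
  0.41·ln(0.41/0.36) = 0.05332
  0.08·ln(0.08/0.02) = 0.11090
  0.43·ln(0.43/0.26) = 0.21633
D(P‖Q) = 0.2602 nats.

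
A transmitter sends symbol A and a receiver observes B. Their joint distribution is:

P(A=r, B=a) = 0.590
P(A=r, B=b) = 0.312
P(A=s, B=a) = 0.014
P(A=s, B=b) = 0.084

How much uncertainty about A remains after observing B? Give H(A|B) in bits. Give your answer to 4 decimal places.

Chain rule: H(A|B) = H(A,B) − H(B).
Marginals: p(A) = (0.9020, 0.0980), p(B) = (0.6040, 0.3960).
H(A,B) = 1.3598 bits; H(B) = 0.9686 bits.
H(A|B) = 1.3598 − 0.9686 = 0.3912 bits.

0.3912 bits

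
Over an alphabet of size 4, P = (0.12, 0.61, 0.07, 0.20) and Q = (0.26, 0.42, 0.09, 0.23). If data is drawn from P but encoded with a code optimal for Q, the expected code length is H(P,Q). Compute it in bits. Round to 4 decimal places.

H(P,Q) = −Σ p·log₂ q.
  −0.12·log₂(0.26) = 0.23321
  −0.61·log₂(0.42) = 0.76344
  −0.07·log₂(0.09) = 0.24318
  −0.20·log₂(0.23) = 0.42406
H(P,Q) = 1.6639 bits.

1.6639 bits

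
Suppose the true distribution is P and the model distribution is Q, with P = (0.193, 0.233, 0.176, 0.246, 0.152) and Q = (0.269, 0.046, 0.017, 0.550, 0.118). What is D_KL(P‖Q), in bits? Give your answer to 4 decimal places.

D(P‖Q) = Σ p·log₂(p/q).
  0.193·log₂(0.193/0.269) = -0.09245
  0.233·log₂(0.233/0.046) = 0.54537
  0.176·log₂(0.176/0.017) = 0.59347
  0.246·log₂(0.246/0.550) = -0.28555
  0.152·log₂(0.152/0.118) = 0.05552
D(P‖Q) = 0.8164 bits.

0.8164 bits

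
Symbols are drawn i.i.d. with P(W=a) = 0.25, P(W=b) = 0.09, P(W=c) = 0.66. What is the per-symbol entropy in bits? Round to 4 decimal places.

1.2083 bits

H(W) = −Σ p·log₂ p.
  −(0.25)·log₂(0.25) = 0.50000
  −(0.09)·log₂(0.09) = 0.31265
  −(0.66)·log₂(0.66) = 0.39564
Sum: 0.50000 + 0.31265 + 0.39564 = 1.2083 bits.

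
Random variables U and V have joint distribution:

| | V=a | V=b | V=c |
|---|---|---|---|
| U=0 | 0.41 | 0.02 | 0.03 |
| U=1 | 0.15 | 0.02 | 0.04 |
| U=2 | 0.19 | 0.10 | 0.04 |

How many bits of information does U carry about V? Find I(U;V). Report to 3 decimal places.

Marginals: p(U) = (0.4600, 0.2100, 0.3300), p(V) = (0.7500, 0.1400, 0.1100).
I(U;V) = H(U) + H(V) − H(U,V).
H(U) = 1.5160, H(V) = 1.0587, H(U,V) = 2.4744.
I(U;V) = 1.5160 + 1.0587 − 2.4744 = 0.100 bits.

0.100 bits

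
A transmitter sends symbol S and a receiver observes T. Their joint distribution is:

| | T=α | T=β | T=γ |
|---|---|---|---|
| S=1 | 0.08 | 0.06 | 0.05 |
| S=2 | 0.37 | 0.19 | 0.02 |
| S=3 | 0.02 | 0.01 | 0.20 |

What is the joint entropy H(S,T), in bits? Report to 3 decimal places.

2.494 bits

H(S,T) = −Σ p(x,y)·log₂ p(x,y) over all 9 cells.
  cell (1,α): −0.08·log₂0.08 = 0.2915
  cell (1,β): −0.06·log₂0.06 = 0.2435
  cell (1,γ): −0.05·log₂0.05 = 0.2161
  cell (2,α): −0.37·log₂0.37 = 0.5307
  cell (2,β): −0.19·log₂0.19 = 0.4552
  cell (2,γ): −0.02·log₂0.02 = 0.1129
  cell (3,α): −0.02·log₂0.02 = 0.1129
  cell (3,β): −0.01·log₂0.01 = 0.0664
  cell (3,γ): −0.20·log₂0.20 = 0.4644
Sum = 2.494 bits.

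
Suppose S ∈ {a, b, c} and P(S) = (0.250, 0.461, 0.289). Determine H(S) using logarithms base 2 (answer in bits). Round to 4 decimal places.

1.5326 bits

H(S) = −Σ p·log₂ p.
  −(0.250)·log₂(0.250) = 0.50000
  −(0.461)·log₂(0.461) = 0.51501
  −(0.289)·log₂(0.289) = 0.51756
Sum: 0.50000 + 0.51501 + 0.51756 = 1.5326 bits.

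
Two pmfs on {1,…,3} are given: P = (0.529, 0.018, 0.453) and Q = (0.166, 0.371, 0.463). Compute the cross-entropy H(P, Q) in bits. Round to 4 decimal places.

H(P,Q) = −Σ p·log₂ q.
  −0.529·log₂(0.166) = 1.37050
  −0.018·log₂(0.371) = 0.02575
  −0.453·log₂(0.463) = 0.50324
H(P,Q) = 1.8995 bits.

1.8995 bits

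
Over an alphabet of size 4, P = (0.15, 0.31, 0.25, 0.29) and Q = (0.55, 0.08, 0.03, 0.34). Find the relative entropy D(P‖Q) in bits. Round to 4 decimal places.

D(P‖Q) = Σ p·log₂(p/q).
  0.15·log₂(0.15/0.55) = -0.28117
  0.31·log₂(0.31/0.08) = 0.60580
  0.25·log₂(0.25/0.03) = 0.76472
  0.29·log₂(0.29/0.34) = -0.06655
D(P‖Q) = 1.0228 bits.

1.0228 bits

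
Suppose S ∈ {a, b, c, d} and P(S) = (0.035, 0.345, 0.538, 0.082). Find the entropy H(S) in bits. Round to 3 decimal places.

1.476 bits

H(S) = −Σ p·log₂ p.
  −(0.035)·log₂(0.035) = 0.1693
  −(0.345)·log₂(0.345) = 0.5297
  −(0.538)·log₂(0.538) = 0.4811
  −(0.082)·log₂(0.082) = 0.2959
Sum: 0.1693 + 0.5297 + 0.4811 + 0.2959 = 1.476 bits.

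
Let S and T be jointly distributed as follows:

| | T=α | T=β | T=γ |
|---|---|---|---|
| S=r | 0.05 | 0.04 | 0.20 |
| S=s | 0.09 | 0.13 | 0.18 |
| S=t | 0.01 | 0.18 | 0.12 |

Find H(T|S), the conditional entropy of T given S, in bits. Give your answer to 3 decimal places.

1.315 bits

Chain rule: H(T|S) = H(S,T) − H(S).
Marginals: p(S) = (0.2900, 0.4000, 0.3100), p(T) = (0.1500, 0.3500, 0.5000).
H(S,T) = 2.8857 bits; H(S) = 1.5705 bits.
H(T|S) = 2.8857 − 1.5705 = 1.315 bits.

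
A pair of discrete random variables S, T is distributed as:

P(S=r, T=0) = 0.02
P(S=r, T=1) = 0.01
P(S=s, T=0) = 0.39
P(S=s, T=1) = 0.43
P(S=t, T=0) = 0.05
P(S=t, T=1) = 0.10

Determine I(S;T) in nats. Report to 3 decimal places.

0.008 nats

Marginals: p(S) = (0.0300, 0.8200, 0.1500), p(T) = (0.4600, 0.5400).
I(S;T) = H(S) + H(T) − H(S,T).
H(S) = 0.5525, H(T) = 0.6899, H(S,T) = 1.2345.
I(S;T) = 0.5525 + 0.6899 − 1.2345 = 0.008 nats.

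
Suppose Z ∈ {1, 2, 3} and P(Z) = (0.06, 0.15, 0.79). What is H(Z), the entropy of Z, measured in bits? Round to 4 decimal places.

H(Z) = −Σ p·log₂ p.
  −(0.06)·log₂(0.06) = 0.24353
  −(0.15)·log₂(0.15) = 0.41054
  −(0.79)·log₂(0.79) = 0.26866
Sum: 0.24353 + 0.41054 + 0.26866 = 0.9227 bits.

0.9227 bits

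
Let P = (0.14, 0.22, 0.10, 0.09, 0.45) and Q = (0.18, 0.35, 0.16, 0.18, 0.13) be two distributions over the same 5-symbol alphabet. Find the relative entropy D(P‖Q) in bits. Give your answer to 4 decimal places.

D(P‖Q) = Σ p·log₂(p/q).
  0.14·log₂(0.14/0.18) = -0.05076
  0.22·log₂(0.22/0.35) = -0.14737
  0.10·log₂(0.10/0.16) = -0.06781
  0.09·log₂(0.09/0.18) = -0.09000
  0.45·log₂(0.45/0.13) = 0.80614
D(P‖Q) = 0.4502 bits.

0.4502 bits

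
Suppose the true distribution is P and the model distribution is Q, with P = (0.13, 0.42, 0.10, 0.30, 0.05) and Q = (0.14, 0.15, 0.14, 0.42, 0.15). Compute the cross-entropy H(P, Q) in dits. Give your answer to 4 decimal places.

H(P,Q) = −Σ p·log₁₀ q.
  −0.13·log₁₀(0.14) = 0.11100
  −0.42·log₁₀(0.15) = 0.34604
  −0.10·log₁₀(0.14) = 0.08539
  −0.30·log₁₀(0.42) = 0.11303
  −0.05·log₁₀(0.15) = 0.04120
H(P,Q) = 0.6967 dits.

0.6967 dits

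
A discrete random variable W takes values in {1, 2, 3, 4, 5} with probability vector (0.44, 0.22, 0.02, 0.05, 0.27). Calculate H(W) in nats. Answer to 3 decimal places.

H(W) = −Σ p·ln p.
  −(0.44)·ln(0.44) = 0.3612
  −(0.22)·ln(0.22) = 0.3331
  −(0.02)·ln(0.02) = 0.0782
  −(0.05)·ln(0.05) = 0.1498
  −(0.27)·ln(0.27) = 0.3535
Sum: 0.3612 + 0.3331 + 0.0782 + 0.1498 + 0.3535 = 1.276 nats.

1.276 nats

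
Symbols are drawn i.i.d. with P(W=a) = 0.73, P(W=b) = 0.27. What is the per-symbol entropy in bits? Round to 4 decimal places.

0.8415 bits

H(W) = −Σ p·log₂ p.
  −(0.73)·log₂(0.73) = 0.33144
  −(0.27)·log₂(0.27) = 0.51002
Sum: 0.33144 + 0.51002 = 0.8415 bits.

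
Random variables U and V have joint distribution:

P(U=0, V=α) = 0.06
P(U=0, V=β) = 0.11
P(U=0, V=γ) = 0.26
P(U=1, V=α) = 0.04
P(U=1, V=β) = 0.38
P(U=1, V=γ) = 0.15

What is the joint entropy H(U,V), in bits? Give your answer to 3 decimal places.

H(U,V) = −Σ p(x,y)·log₂ p(x,y) over all 6 cells.
  cell (0,α): −0.06·log₂0.06 = 0.2435
  cell (0,β): −0.11·log₂0.11 = 0.3503
  cell (0,γ): −0.26·log₂0.26 = 0.5053
  cell (1,α): −0.04·log₂0.04 = 0.1858
  cell (1,β): −0.38·log₂0.38 = 0.5305
  cell (1,γ): −0.15·log₂0.15 = 0.4105
Sum = 2.226 bits.

2.226 bits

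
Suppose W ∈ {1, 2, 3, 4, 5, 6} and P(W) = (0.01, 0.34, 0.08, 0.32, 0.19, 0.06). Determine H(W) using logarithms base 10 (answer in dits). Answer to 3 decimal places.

0.636 dits

H(W) = −Σ p·log₁₀ p.
  −(0.01)·log₁₀(0.01) = 0.0200
  −(0.34)·log₁₀(0.34) = 0.1593
  −(0.08)·log₁₀(0.08) = 0.0878
  −(0.32)·log₁₀(0.32) = 0.1584
  −(0.19)·log₁₀(0.19) = 0.1370
  −(0.06)·log₁₀(0.06) = 0.0733
Sum: 0.0200 + 0.1593 + 0.0878 + 0.1584 + 0.1370 + 0.0733 = 0.636 dits.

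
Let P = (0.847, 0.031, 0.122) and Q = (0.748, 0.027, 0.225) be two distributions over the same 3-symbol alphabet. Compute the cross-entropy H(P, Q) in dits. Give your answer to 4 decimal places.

H(P,Q) = −Σ p·log₁₀ q.
  −0.847·log₁₀(0.748) = 0.10681
  −0.031·log₁₀(0.027) = 0.04863
  −0.122·log₁₀(0.225) = 0.07903
H(P,Q) = 0.2345 dits.

0.2345 dits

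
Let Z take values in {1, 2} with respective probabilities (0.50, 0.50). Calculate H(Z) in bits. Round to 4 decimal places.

1.0000 bits

H(Z) = −Σ p·log₂ p.
  −(0.50)·log₂(0.50) = 0.50000
  −(0.50)·log₂(0.50) = 0.50000
Sum: 0.50000 + 0.50000 = 1.0000 bits.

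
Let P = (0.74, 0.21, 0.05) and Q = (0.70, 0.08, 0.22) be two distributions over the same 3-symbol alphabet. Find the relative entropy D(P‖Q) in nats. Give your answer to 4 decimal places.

D(P‖Q) = Σ p·ln(p/q).
  0.74·ln(0.74/0.70) = 0.04112
  0.21·ln(0.21/0.08) = 0.20267
  0.05·ln(0.05/0.22) = -0.07408
D(P‖Q) = 0.1697 nats.

0.1697 nats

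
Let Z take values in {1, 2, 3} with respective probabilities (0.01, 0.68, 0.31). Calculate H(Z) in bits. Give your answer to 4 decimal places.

H(Z) = −Σ p·log₂ p.
  −(0.01)·log₂(0.01) = 0.06644
  −(0.68)·log₂(0.68) = 0.37835
  −(0.31)·log₂(0.31) = 0.52379
Sum: 0.06644 + 0.37835 + 0.52379 = 0.9686 bits.

0.9686 bits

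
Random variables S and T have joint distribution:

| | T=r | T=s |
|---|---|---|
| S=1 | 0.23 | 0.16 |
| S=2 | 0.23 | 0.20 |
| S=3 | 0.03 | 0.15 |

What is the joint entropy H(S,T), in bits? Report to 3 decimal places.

2.425 bits

H(S,T) = −Σ p(x,y)·log₂ p(x,y) over all 6 cells.
  cell (1,r): −0.23·log₂0.23 = 0.4877
  cell (1,s): −0.16·log₂0.16 = 0.4230
  cell (2,r): −0.23·log₂0.23 = 0.4877
  cell (2,s): −0.20·log₂0.20 = 0.4644
  cell (3,r): −0.03·log₂0.03 = 0.1518
  cell (3,s): −0.15·log₂0.15 = 0.4105
Sum = 2.425 bits.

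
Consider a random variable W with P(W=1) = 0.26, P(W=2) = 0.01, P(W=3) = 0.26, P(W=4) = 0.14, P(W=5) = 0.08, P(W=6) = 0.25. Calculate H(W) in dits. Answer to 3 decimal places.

0.682 dits

H(W) = −Σ p·log₁₀ p.
  −(0.26)·log₁₀(0.26) = 0.1521
  −(0.01)·log₁₀(0.01) = 0.0200
  −(0.26)·log₁₀(0.26) = 0.1521
  −(0.14)·log₁₀(0.14) = 0.1195
  −(0.08)·log₁₀(0.08) = 0.0878
  −(0.25)·log₁₀(0.25) = 0.1505
Sum: 0.1521 + 0.0200 + 0.1521 + 0.1195 + 0.0878 + 0.1505 = 0.682 dits.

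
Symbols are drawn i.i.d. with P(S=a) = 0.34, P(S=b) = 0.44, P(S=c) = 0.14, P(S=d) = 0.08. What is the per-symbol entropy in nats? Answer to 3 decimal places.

H(S) = −Σ p·ln p.
  −(0.34)·ln(0.34) = 0.3668
  −(0.44)·ln(0.44) = 0.3612
  −(0.14)·ln(0.14) = 0.2753
  −(0.08)·ln(0.08) = 0.2021
Sum: 0.3668 + 0.3612 + 0.2753 + 0.2021 = 1.205 nats.

1.205 nats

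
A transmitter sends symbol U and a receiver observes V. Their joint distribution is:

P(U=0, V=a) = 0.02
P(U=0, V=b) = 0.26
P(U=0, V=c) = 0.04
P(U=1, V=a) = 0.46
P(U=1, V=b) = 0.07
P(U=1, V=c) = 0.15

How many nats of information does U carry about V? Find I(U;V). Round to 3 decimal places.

0.275 nats

Marginals: p(U) = (0.3200, 0.6800), p(V) = (0.4800, 0.3300, 0.1900).
I(U;V) = H(U) + H(V) − H(U,V).
H(U) = 0.6269, H(V) = 1.0337, H(U,V) = 1.3852.
I(U;V) = 0.6269 + 1.0337 − 1.3852 = 0.275 nats.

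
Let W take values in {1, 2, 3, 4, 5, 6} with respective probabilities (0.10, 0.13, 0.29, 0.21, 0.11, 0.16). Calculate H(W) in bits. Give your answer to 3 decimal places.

2.479 bits

H(W) = −Σ p·log₂ p.
  −(0.10)·log₂(0.10) = 0.3322
  −(0.13)·log₂(0.13) = 0.3826
  −(0.29)·log₂(0.29) = 0.5179
  −(0.21)·log₂(0.21) = 0.4728
  −(0.11)·log₂(0.11) = 0.3503
  −(0.16)·log₂(0.16) = 0.4230
Sum: 0.3322 + 0.3826 + 0.5179 + 0.4728 + 0.3503 + 0.4230 = 2.479 bits.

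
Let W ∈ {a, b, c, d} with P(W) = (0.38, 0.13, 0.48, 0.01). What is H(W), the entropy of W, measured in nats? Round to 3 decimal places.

1.031 nats

H(W) = −Σ p·ln p.
  −(0.38)·ln(0.38) = 0.3677
  −(0.13)·ln(0.13) = 0.2652
  −(0.48)·ln(0.48) = 0.3523
  −(0.01)·ln(0.01) = 0.0461
Sum: 0.3677 + 0.2652 + 0.3523 + 0.0461 = 1.031 nats.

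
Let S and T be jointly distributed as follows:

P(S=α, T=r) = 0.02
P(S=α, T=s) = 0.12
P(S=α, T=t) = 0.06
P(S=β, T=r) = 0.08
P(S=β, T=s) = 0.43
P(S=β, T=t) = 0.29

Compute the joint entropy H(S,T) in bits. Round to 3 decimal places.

2.056 bits

H(S,T) = −Σ p(x,y)·log₂ p(x,y) over all 6 cells.
  cell (α,r): −0.02·log₂0.02 = 0.1129
  cell (α,s): −0.12·log₂0.12 = 0.3671
  cell (α,t): −0.06·log₂0.06 = 0.2435
  cell (β,r): −0.08·log₂0.08 = 0.2915
  cell (β,s): −0.43·log₂0.43 = 0.5236
  cell (β,t): −0.29·log₂0.29 = 0.5179
Sum = 2.056 bits.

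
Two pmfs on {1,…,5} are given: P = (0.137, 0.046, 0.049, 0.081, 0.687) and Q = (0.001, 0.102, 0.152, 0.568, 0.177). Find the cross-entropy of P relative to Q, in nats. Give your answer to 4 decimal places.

2.3791 nats

H(P,Q) = −Σ p·ln q.
  −0.137·ln(0.001) = 0.94636
  −0.046·ln(0.102) = 0.10501
  −0.049·ln(0.152) = 0.09231
  −0.081·ln(0.568) = 0.04582
  −0.687·ln(0.177) = 1.18961
H(P,Q) = 2.3791 nats.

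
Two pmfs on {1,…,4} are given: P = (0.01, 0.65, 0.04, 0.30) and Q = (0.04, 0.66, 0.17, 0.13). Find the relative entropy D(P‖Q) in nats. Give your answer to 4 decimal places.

D(P‖Q) = Σ p·ln(p/q).
  0.01·ln(0.01/0.04) = -0.01386
  0.65·ln(0.65/0.66) = -0.00992
  0.04·ln(0.04/0.17) = -0.05788
  0.30·ln(0.30/0.13) = 0.25087
D(P‖Q) = 0.1692 nats.

0.1692 nats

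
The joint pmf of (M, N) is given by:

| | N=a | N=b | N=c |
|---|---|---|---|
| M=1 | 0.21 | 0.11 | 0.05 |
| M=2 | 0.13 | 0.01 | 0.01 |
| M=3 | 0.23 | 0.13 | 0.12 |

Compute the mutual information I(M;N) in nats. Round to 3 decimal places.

0.045 nats

Marginals: p(M) = (0.3700, 0.1500, 0.4800), p(N) = (0.5700, 0.2500, 0.1800).
I(M;N) = H(M) + H(N) − H(M,N).
H(M) = 1.0047, H(N) = 0.9756, H(M,N) = 1.9353.
I(M;N) = 1.0047 + 0.9756 − 1.9353 = 0.045 nats.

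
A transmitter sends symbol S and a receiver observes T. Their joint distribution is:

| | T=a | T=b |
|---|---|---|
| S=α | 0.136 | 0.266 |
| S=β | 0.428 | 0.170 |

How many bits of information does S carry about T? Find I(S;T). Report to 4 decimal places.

Marginals: p(S) = (0.4020, 0.5980), p(T) = (0.5640, 0.4360).
I(S;T) = H(S) + H(T) − H(S,T).
H(S) = 0.9721, H(T) = 0.9881, H(S,T) = 1.8582.
I(S;T) = 0.9721 + 0.9881 − 1.8582 = 0.1020 bits.

0.1020 bits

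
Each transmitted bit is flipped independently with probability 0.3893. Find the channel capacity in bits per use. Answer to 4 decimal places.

Binary symmetric channel: C = 1 − h₂(ε) where h₂ is the binary entropy function.
h₂(0.3893) = −0.3893·log₂0.3893 − 0.6107·log₂0.6107 = 0.9643.
C = 1 − 0.9643 = 0.0357 bits per channel use.

0.0357 bits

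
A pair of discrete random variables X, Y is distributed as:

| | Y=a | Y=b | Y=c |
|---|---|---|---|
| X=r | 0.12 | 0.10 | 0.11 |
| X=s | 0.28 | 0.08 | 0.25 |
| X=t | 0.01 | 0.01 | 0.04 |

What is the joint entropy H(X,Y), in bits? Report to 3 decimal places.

2.674 bits

H(X,Y) = −Σ p(x,y)·log₂ p(x,y) over all 9 cells.
  cell (r,a): −0.12·log₂0.12 = 0.3671
  cell (r,b): −0.10·log₂0.10 = 0.3322
  cell (r,c): −0.11·log₂0.11 = 0.3503
  cell (s,a): −0.28·log₂0.28 = 0.5142
  cell (s,b): −0.08·log₂0.08 = 0.2915
  cell (s,c): −0.25·log₂0.25 = 0.5000
  cell (t,a): −0.01·log₂0.01 = 0.0664
  cell (t,b): −0.01·log₂0.01 = 0.0664
  cell (t,c): −0.04·log₂0.04 = 0.1858
Sum = 2.674 bits.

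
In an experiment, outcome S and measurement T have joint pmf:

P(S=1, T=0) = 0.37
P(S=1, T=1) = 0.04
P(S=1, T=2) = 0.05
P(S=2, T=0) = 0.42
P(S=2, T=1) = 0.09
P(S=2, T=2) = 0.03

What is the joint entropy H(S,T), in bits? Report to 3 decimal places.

1.923 bits

H(S,T) = −Σ p(x,y)·log₂ p(x,y) over all 6 cells.
  cell (1,0): −0.37·log₂0.37 = 0.5307
  cell (1,1): −0.04·log₂0.04 = 0.1858
  cell (1,2): −0.05·log₂0.05 = 0.2161
  cell (2,0): −0.42·log₂0.42 = 0.5256
  cell (2,1): −0.09·log₂0.09 = 0.3127
  cell (2,2): −0.03·log₂0.03 = 0.1518
Sum = 1.923 bits.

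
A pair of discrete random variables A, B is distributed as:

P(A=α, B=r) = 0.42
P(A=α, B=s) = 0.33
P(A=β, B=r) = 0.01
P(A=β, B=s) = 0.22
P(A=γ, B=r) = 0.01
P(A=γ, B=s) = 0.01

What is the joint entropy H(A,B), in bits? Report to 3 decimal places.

H(A,B) = −Σ p(x,y)·log₂ p(x,y) over all 6 cells.
  cell (α,r): −0.42·log₂0.42 = 0.5256
  cell (α,s): −0.33·log₂0.33 = 0.5278
  cell (β,r): −0.01·log₂0.01 = 0.0664
  cell (β,s): −0.22·log₂0.22 = 0.4806
  cell (γ,r): −0.01·log₂0.01 = 0.0664
  cell (γ,s): −0.01·log₂0.01 = 0.0664
Sum = 1.733 bits.

1.733 bits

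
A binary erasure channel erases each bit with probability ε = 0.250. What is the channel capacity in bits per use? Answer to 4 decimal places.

0.7500 bits

Binary erasure channel: capacity C = 1 − ε.
C = 1 − 0.250 = 0.7500 bits per channel use.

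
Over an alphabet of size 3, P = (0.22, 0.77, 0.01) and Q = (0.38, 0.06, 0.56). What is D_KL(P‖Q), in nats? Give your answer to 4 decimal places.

D(P‖Q) = Σ p·ln(p/q).
  0.22·ln(0.22/0.38) = -0.12024
  0.77·ln(0.77/0.06) = 1.96508
  0.01·ln(0.01/0.56) = -0.04025
D(P‖Q) = 1.8046 nats.

1.8046 nats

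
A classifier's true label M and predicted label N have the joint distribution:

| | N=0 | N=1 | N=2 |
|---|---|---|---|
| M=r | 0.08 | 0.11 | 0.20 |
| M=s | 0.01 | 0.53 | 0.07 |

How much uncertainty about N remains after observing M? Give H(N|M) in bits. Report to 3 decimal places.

Chain rule: H(N|M) = H(M,N) − H(M).
Marginals: p(M) = (0.3900, 0.6100), p(N) = (0.0900, 0.6400, 0.2700).
H(M,N) = 1.9266 bits; H(M) = 0.9648 bits.
H(N|M) = 1.9266 − 0.9648 = 0.962 bits.

0.962 bits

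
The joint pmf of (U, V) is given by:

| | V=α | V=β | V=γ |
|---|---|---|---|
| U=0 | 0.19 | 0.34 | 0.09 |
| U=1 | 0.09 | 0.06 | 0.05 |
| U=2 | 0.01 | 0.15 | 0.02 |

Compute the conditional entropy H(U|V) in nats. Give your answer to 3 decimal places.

0.862 nats

Chain rule: H(U|V) = H(U,V) − H(V).
Marginals: p(U) = (0.6200, 0.2000, 0.1800), p(V) = (0.2900, 0.5500, 0.1600).
H(U,V) = 1.8432 nats; H(V) = 0.9810 nats.
H(U|V) = 1.8432 − 0.9810 = 0.862 nats.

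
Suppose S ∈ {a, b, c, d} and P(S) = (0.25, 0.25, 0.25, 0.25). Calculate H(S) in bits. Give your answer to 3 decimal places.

2.000 bits

H(S) = −Σ p·log₂ p.
  −(0.25)·log₂(0.25) = 0.5000
  −(0.25)·log₂(0.25) = 0.5000
  −(0.25)·log₂(0.25) = 0.5000
  −(0.25)·log₂(0.25) = 0.5000
Sum: 0.5000 + 0.5000 + 0.5000 + 0.5000 = 2.000 bits.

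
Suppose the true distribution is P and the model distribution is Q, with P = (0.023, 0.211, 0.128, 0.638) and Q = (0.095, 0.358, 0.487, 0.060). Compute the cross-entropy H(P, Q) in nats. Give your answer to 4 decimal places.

H(P,Q) = −Σ p·ln q.
  −0.023·ln(0.095) = 0.05414
  −0.211·ln(0.358) = 0.21674
  −0.128·ln(0.487) = 0.09209
  −0.638·ln(0.060) = 1.79496
H(P,Q) = 2.1579 nats.

2.1579 nats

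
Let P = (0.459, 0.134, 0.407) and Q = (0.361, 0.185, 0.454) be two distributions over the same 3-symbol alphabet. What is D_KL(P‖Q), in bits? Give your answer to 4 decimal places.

0.0325 bits

D(P‖Q) = Σ p·log₂(p/q).
  0.459·log₂(0.459/0.361) = 0.15904
  0.134·log₂(0.134/0.185) = -0.06235
  0.407·log₂(0.407/0.454) = -0.06417
D(P‖Q) = 0.0325 bits.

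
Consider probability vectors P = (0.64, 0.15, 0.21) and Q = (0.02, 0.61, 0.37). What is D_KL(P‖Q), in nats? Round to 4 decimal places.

D(P‖Q) = Σ p·ln(p/q).
  0.64·ln(0.64/0.02) = 2.21807
  0.15·ln(0.15/0.61) = -0.21042
  0.21·ln(0.21/0.37) = -0.11894
D(P‖Q) = 1.8887 nats.

1.8887 nats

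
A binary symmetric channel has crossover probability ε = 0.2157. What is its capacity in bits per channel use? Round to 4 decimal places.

0.2478 bits

Binary symmetric channel: C = 1 − h₂(ε) where h₂ is the binary entropy function.
h₂(0.2157) = −0.2157·log₂0.2157 − 0.7843·log₂0.7843 = 0.7522.
C = 1 − 0.7522 = 0.2478 bits per channel use.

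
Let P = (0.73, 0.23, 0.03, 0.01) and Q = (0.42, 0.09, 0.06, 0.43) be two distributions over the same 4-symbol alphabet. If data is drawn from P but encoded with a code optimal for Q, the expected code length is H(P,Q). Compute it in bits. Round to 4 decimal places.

1.8466 bits

H(P,Q) = −Σ p·log₂ q.
  −0.73·log₂(0.42) = 0.91362
  −0.23·log₂(0.09) = 0.79900
  −0.03·log₂(0.06) = 0.12177
  −0.01·log₂(0.43) = 0.01218
H(P,Q) = 1.8466 bits.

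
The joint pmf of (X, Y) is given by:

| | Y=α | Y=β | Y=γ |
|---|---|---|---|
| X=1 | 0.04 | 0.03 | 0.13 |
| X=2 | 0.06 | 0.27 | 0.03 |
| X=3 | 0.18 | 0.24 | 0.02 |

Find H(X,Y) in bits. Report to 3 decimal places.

2.678 bits

H(X,Y) = −Σ p(x,y)·log₂ p(x,y) over all 9 cells.
  cell (1,α): −0.04·log₂0.04 = 0.1858
  cell (1,β): −0.03·log₂0.03 = 0.1518
  cell (1,γ): −0.13·log₂0.13 = 0.3826
  cell (2,α): −0.06·log₂0.06 = 0.2435
  cell (2,β): −0.27·log₂0.27 = 0.5100
  cell (2,γ): −0.03·log₂0.03 = 0.1518
  cell (3,α): −0.18·log₂0.18 = 0.4453
  cell (3,β): −0.24·log₂0.24 = 0.4941
  cell (3,γ): −0.02·log₂0.02 = 0.1129
Sum = 2.678 bits.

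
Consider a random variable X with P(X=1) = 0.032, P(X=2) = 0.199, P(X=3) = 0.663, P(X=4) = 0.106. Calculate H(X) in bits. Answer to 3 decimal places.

H(X) = −Σ p·log₂ p.
  −(0.032)·log₂(0.032) = 0.1589
  −(0.199)·log₂(0.199) = 0.4635
  −(0.663)·log₂(0.663) = 0.3931
  −(0.106)·log₂(0.106) = 0.3432
Sum: 0.1589 + 0.4635 + 0.3931 + 0.3432 = 1.359 bits.

1.359 bits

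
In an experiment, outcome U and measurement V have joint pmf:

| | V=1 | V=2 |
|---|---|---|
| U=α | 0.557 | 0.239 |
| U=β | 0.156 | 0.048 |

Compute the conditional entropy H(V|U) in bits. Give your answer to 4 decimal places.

Marginals: p(U) = (0.7960, 0.2040), p(V) = (0.7130, 0.2870).
H(V|U) = Σ p(U) · H(V|U=·).
  U=α: p=0.7960, H(V|U=α) = 0.8816
  U=β: p=0.2040, H(V|U=β) = 0.7871
Weighted sum = 0.8623 bits.

0.8623 bits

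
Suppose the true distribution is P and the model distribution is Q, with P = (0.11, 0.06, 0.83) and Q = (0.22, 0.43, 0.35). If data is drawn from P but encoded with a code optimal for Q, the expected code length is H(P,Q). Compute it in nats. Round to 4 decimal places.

1.0885 nats

H(P,Q) = −Σ p·ln q.
  −0.11·ln(0.22) = 0.16655
  −0.06·ln(0.43) = 0.05064
  −0.83·ln(0.35) = 0.87135
H(P,Q) = 1.0885 nats.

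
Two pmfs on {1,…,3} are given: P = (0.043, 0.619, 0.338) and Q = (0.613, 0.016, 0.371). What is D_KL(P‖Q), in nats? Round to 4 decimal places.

D(P‖Q) = Σ p·ln(p/q).
  0.043·ln(0.043/0.613) = -0.11426
  0.619·ln(0.619/0.016) = 2.26276
  0.338·ln(0.338/0.371) = -0.03149
D(P‖Q) = 2.1170 nats.

2.1170 nats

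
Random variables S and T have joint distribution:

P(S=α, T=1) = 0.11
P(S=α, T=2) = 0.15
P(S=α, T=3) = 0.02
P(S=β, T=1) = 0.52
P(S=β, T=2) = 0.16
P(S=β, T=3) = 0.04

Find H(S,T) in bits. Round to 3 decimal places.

1.973 bits

H(S,T) = −Σ p(x,y)·log₂ p(x,y) over all 6 cells.
  cell (α,1): −0.11·log₂0.11 = 0.3503
  cell (α,2): −0.15·log₂0.15 = 0.4105
  cell (α,3): −0.02·log₂0.02 = 0.1129
  cell (β,1): −0.52·log₂0.52 = 0.4906
  cell (β,2): −0.16·log₂0.16 = 0.4230
  cell (β,3): −0.04·log₂0.04 = 0.1858
Sum = 1.973 bits.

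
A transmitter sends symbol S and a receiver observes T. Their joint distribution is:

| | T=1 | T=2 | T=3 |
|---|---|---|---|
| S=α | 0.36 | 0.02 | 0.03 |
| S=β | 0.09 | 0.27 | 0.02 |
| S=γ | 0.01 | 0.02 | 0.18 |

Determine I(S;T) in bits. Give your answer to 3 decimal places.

Marginals: p(S) = (0.4100, 0.3800, 0.2100), p(T) = (0.4600, 0.3100, 0.2300).
I(S;T) = H(S) + H(T) − H(S,T).
H(S) = 1.5307, H(T) = 1.5268, H(S,T) = 2.3554.
I(S;T) = 1.5307 + 1.5268 − 2.3554 = 0.702 bits.

0.702 bits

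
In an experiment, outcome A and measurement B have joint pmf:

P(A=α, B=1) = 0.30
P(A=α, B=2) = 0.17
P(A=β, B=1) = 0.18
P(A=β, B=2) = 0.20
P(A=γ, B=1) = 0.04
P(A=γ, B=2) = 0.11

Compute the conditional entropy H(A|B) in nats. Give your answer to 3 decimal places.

0.972 nats

Marginals: p(A) = (0.4700, 0.3800, 0.1500), p(B) = (0.5200, 0.4800).
H(A|B) = Σ p(B) · H(A|B=·).
  B=1: p=0.5200, H(A|B=1) = 0.8819
  B=2: p=0.4800, H(A|B=2) = 1.0700
Weighted sum = 0.972 nats.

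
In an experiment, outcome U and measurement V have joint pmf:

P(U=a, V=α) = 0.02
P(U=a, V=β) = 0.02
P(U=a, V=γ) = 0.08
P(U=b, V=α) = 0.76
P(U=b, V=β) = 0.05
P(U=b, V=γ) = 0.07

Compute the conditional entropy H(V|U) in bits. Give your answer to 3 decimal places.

0.773 bits

Marginals: p(U) = (0.1200, 0.8800), p(V) = (0.7800, 0.0700, 0.1500).
H(V|U) = Σ p(U) · H(V|U=·).
  U=a: p=0.1200, H(V|U=a) = 1.2516
  U=b: p=0.8800, H(V|U=b) = 0.7083
Weighted sum = 0.773 bits.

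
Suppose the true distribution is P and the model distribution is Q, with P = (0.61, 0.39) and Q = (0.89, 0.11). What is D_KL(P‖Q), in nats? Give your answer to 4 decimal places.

0.2632 nats

D(P‖Q) = Σ p·ln(p/q).
  0.61·ln(0.61/0.89) = -0.23044
  0.39·ln(0.39/0.11) = 0.49361
D(P‖Q) = 0.2632 nats.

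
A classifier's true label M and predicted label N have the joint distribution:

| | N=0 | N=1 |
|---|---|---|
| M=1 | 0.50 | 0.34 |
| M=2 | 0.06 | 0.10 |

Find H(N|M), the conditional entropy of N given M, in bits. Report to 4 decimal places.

Marginals: p(M) = (0.8400, 0.1600), p(N) = (0.5600, 0.4400).
H(N|M) = Σ p(M) · H(N|M=·).
  M=1: p=0.8400, H(N|M=1) = 0.9737
  M=2: p=0.1600, H(N|M=2) = 0.9544
Weighted sum = 0.9706 bits.

0.9706 bits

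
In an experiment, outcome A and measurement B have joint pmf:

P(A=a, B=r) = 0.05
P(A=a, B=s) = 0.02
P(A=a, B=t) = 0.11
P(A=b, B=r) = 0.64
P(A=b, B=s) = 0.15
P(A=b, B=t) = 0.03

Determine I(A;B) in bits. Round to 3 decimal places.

0.228 bits

Marginals: p(A) = (0.1800, 0.8200), p(B) = (0.6900, 0.1700, 0.1400).
I(A;B) = Σ p(x,y)·log₂[p(x,y)/(p(x)p(y))].
  (a,r): 0.05·log₂(0.4026) = -0.0656
  (a,s): 0.02·log₂(0.6536) = -0.0123
  (a,t): 0.11·log₂(4.3651) = 0.2339
  (b,r): 0.64·log₂(1.1311) = 0.1138
  (b,s): 0.15·log₂(1.0760) = 0.0159
  (b,t): 0.03·log₂(0.2613) = -0.0581
Sum = 0.228 bits.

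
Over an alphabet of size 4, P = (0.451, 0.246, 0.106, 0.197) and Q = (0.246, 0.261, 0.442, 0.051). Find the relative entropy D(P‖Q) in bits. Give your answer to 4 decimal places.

0.5391 bits

D(P‖Q) = Σ p·log₂(p/q).
  0.451·log₂(0.451/0.246) = 0.39439
  0.246·log₂(0.246/0.261) = -0.02101
  0.106·log₂(0.106/0.442) = -0.21836
  0.197·log₂(0.197/0.051) = 0.38408
D(P‖Q) = 0.5391 bits.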